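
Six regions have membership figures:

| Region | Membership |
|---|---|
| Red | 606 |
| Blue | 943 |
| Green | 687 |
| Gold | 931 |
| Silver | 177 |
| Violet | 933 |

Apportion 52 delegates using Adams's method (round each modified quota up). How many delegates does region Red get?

Standard divisor 4277/52 ≈ 82.25; standard quotas: Red 7.368, Blue 11.465, Green 8.353, Gold 11.319, Silver 2.152, Violet 11.343.
Rounding up gives 8, 12, 9, 12, 3, 12 = 56 seats, so the divisor must be adjusted.
With modified divisor 86.2: modified quotas Red 7.030, Blue 10.940, Green 7.970, Gold 10.800, Silver 2.053, Violet 10.824.
Rounding up: Red 8, Blue 11, Green 8, Gold 11, Silver 3, Violet 11 (total 52).
Red receives 8.

8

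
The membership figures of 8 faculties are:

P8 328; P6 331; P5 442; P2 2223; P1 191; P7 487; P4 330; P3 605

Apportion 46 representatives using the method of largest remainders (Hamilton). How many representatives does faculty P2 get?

The standard divisor is 4937/46 ≈ 107.326.
Standard quotas: P8 3.056, P6 3.084, P5 4.118, P2 20.713, P1 1.780, P7 4.538, P4 3.075, P3 5.637.
Lower quotas: P8 3, P6 3, P5 4, P2 20, P1 1, P7 4, P4 3, P3 5 (sum 43, leaving 3 seats).
Remainders in descending order: P1 0.780, P2 0.713, P3 0.637, P7 0.538, P5 0.118, P6 0.084, P4 0.075, P8 0.056.
Largest remainders: P1, P2, P3 receive the extra seats.
P2 receives 21.

21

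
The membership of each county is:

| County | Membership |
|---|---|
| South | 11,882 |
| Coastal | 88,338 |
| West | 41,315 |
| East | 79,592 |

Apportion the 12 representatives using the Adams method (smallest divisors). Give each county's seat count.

South 1, Coastal 5, West 2, East 4

Standard divisor 221127/12 ≈ 18427.25; standard quotas: South 0.645, Coastal 4.794, West 2.242, East 4.319.
Rounding up gives 1, 5, 3, 5 = 14 seats, so the divisor must be adjusted.
With modified divisor 21400: modified quotas South 0.555, Coastal 4.128, West 1.931, East 3.719.
Rounding up: South 1, Coastal 5, West 2, East 4 (total 12).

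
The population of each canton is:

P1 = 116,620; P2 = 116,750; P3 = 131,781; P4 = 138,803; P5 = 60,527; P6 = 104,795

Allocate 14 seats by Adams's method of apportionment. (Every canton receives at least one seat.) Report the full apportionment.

P1=2, P2=2, P3=3, P4=3, P5=2, P6=2

Standard divisor 669276/14 ≈ 47805.429; standard quotas: P1 2.439, P2 2.442, P3 2.757, P4 2.903, P5 1.266, P6 2.192.
Rounding up gives 3, 3, 3, 3, 2, 3 = 17 seats, so the divisor must be adjusted.
With modified divisor 59020.6: modified quotas P1 1.976, P2 1.978, P3 2.233, P4 2.352, P5 1.026, P6 1.776.
Rounding up: P1 2, P2 2, P3 3, P4 3, P5 2, P6 2 (total 14).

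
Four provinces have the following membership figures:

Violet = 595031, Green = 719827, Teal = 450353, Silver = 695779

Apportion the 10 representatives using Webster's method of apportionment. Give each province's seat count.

Standard divisor 2460990/10 ≈ 246099; standard quotas: Violet 2.418, Green 2.925, Teal 1.830, Silver 2.827.
Rounding to the nearest integer gives Violet 2, Green 3, Teal 2, Silver 3 — total 10, matching the house size, so no adjustment is needed.

Violet: 2; Green: 3; Teal: 2; Silver: 3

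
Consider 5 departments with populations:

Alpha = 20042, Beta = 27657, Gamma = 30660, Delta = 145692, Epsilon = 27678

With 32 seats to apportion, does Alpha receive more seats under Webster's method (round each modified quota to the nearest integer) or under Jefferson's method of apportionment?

Webster

Webster: Alpha 3, Beta 3, Gamma 4, Delta 18, Epsilon 4.
Jefferson: Alpha 2, Beta 3, Gamma 4, Delta 20, Epsilon 3.
Alpha gets 3 under Webster and 2 under Jefferson.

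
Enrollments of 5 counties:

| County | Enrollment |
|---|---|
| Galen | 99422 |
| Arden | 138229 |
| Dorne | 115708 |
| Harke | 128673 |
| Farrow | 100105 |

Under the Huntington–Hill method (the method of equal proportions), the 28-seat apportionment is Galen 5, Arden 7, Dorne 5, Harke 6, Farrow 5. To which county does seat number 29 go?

Priority for the next seat is population ÷ (√(s·(s+1))).
Priorities: Galen 18151.891, Arden 18471.627, Dorne 21125.294, Harke 19854.675, Farrow 18276.589.
Highest priority: Dorne.

Dorne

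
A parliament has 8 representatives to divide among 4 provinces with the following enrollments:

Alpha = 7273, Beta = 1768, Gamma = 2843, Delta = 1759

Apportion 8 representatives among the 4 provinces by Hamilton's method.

Alpha 4; Beta 1; Gamma 2; Delta 1

The standard divisor is 13643/8 ≈ 1705.375.
Standard quotas: Alpha 4.2648, Beta 1.0367, Gamma 1.6671, Delta 1.0314.
Lower quotas: Alpha 4, Beta 1, Gamma 1, Delta 1 (sum 7, leaving 1 seat).
Remainders in descending order: Gamma 0.6671, Alpha 0.2648, Beta 0.0367, Delta 0.0314.
Largest remainder: Gamma receives the extra seat.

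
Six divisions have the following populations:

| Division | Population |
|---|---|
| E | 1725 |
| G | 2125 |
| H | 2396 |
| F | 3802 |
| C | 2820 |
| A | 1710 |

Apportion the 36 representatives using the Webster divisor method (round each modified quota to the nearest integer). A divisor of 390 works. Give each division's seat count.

With modified divisor 390: modified quotas E 4.423, G 5.449, H 6.144, F 9.749, C 7.231, A 4.385.
Rounding to the nearest integer: E 4, G 5, H 6, F 10, C 7, A 4 (total 36).

E=4, G=5, H=6, F=10, C=7, A=4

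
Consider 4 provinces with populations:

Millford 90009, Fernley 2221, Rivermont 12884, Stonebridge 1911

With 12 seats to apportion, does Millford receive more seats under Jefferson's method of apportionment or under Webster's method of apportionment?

Jefferson

Jefferson: Millford 11, Fernley 0, Rivermont 1, Stonebridge 0.
Webster: Millford 10, Fernley 0, Rivermont 2, Stonebridge 0.
Millford gets 11 under Jefferson and 10 under Webster.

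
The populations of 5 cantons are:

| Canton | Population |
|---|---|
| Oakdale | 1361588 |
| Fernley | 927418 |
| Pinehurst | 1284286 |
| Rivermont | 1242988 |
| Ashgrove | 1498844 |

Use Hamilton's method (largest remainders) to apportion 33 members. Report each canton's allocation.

Oakdale=7, Fernley=5, Pinehurst=7, Rivermont=6, Ashgrove=8

Standard divisor: 6315124 ÷ 33 ≈ 191367.394.
Standard quotas: Oakdale 7.1150, Fernley 4.8463, Pinehurst 6.7111, Rivermont 6.4953, Ashgrove 7.8323.
Lower quotas: Oakdale 7, Fernley 4, Pinehurst 6, Rivermont 6, Ashgrove 7 (sum 30, leaving 3 seats).
Remainders in descending order: Fernley 0.8463, Ashgrove 0.8323, Pinehurst 0.7111, Rivermont 0.4953, Oakdale 0.1150.
The surplus seats go to Fernley, Ashgrove, Pinehurst.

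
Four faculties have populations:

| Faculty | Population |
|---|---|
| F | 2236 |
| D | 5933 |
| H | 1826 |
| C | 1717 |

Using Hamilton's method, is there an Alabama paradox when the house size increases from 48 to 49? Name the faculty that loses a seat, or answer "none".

none

At 48 seats: F 9, D 24, H 8, C 7.
At 49 seats: F 9, D 25, H 8, C 7.
No faculty's allocation decreased.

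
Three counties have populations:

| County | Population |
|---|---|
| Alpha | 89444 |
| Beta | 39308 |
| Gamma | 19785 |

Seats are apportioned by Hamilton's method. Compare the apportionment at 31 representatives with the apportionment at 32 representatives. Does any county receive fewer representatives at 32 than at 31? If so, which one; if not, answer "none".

At 31 seats: Alpha 19, Beta 8, Gamma 4.
At 32 seats: Alpha 19, Beta 9, Gamma 4.
No county's allocation decreased.

none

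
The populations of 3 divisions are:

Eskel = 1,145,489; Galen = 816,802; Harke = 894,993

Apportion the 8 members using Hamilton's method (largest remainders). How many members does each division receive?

Eskel=3, Galen=2, Harke=3

The standard divisor is 2857284/8 ≈ 357160.5.
Standard quotas: Eskel 3.2072, Galen 2.2869, Harke 2.5059.
Lower quotas: Eskel 3, Galen 2, Harke 2 (sum 7, leaving 1 seat).
Remainders in descending order: Harke 0.5059, Galen 0.2869, Eskel 0.2072.
Largest remainder: Harke receives the extra seat.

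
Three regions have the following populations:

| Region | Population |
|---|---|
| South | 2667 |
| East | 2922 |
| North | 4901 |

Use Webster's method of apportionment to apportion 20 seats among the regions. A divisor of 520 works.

South=5, East=6, North=9

With modified divisor 520: modified quotas South 5.129, East 5.619, North 9.425.
Rounding to the nearest integer: South 5, East 6, North 9 (total 20).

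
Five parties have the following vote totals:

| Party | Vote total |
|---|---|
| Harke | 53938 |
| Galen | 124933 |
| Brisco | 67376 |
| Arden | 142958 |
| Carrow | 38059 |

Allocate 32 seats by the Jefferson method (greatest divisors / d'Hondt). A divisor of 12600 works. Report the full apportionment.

Harke 4, Galen 9, Brisco 5, Arden 11, Carrow 3

With modified divisor 12600: modified quotas Harke 4.281, Galen 9.915, Brisco 5.347, Arden 11.346, Carrow 3.021.
Rounding down: Harke 4, Galen 9, Brisco 5, Arden 11, Carrow 3 (total 32).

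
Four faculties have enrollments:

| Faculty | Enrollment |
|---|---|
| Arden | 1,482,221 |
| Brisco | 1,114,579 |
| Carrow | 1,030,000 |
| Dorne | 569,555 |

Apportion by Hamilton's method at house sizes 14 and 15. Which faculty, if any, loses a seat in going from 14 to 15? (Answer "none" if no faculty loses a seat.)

At 14 seats: Arden 5, Brisco 4, Carrow 3, Dorne 2.
At 15 seats: Arden 5, Brisco 4, Carrow 4, Dorne 2.
No faculty's allocation decreased.

none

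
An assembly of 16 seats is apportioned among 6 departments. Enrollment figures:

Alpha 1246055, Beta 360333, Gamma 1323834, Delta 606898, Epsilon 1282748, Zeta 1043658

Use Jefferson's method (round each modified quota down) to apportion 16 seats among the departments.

Alpha: 3; Beta: 1; Gamma: 4; Delta: 1; Epsilon: 4; Zeta: 3

Standard divisor 5863526/16 ≈ 366470.375; standard quotas: Alpha 3.400, Beta 0.983, Gamma 3.612, Delta 1.656, Epsilon 3.500, Zeta 2.848.
Rounding down gives 3, 0, 3, 1, 3, 2 = 12 seats, so the divisor must be adjusted.
With modified divisor 316100: modified quotas Alpha 3.942, Beta 1.140, Gamma 4.188, Delta 1.920, Epsilon 4.058, Zeta 3.302.
Rounding down: Alpha 3, Beta 1, Gamma 4, Delta 1, Epsilon 4, Zeta 3 (total 16).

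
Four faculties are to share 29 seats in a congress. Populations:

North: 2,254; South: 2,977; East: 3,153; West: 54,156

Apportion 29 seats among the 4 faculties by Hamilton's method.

The standard divisor is 62540/29 ≈ 2156.552.
Standard quotas: North 1.0452, South 1.3804, East 1.4621, West 25.1123.
Lower quotas: North 1, South 1, East 1, West 25 (sum 28, leaving 1 seat).
Remainders in descending order: East 0.4621, South 0.3804, West 0.1123, North 0.0452.
Largest remainder: East receives the extra seat.

North=1, South=1, East=2, West=25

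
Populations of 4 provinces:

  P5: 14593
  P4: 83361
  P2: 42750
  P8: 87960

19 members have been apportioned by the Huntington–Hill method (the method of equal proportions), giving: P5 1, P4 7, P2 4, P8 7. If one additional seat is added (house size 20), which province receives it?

Priority for the next seat is population ÷ (√(s·(s+1))).
Priorities: P5 10318.809, P4 11139.582, P2 9559.191, P8 11754.149.
Highest priority: P8.

P8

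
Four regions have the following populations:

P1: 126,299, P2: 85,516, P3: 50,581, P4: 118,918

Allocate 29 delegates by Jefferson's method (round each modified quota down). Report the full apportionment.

P1: 10; P2: 6; P3: 4; P4: 9

Standard divisor 381314/29 ≈ 13148.759; standard quotas: P1 9.605, P2 6.504, P3 3.847, P4 9.044.
Rounding down gives 9, 6, 3, 9 = 27 seats, so the divisor must be adjusted.
With modified divisor 12400: modified quotas P1 10.185, P2 6.896, P3 4.079, P4 9.590.
Rounding down: P1 10, P2 6, P3 4, P4 9 (total 29).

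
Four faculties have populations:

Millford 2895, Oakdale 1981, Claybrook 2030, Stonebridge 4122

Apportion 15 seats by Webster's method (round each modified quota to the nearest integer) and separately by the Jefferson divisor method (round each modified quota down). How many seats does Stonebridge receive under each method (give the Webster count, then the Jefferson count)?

5 and 6

Webster: Millford 4, Oakdale 3, Claybrook 3, Stonebridge 5.
Jefferson: Millford 4, Oakdale 2, Claybrook 3, Stonebridge 6.
Stonebridge gets 5 under Webster and 6 under Jefferson.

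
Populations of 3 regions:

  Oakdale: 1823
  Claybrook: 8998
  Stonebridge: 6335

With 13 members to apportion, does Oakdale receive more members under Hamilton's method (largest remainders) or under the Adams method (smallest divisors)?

Hamilton: Oakdale 1, Claybrook 7, Stonebridge 5.
Adams: Oakdale 2, Claybrook 6, Stonebridge 5.
Oakdale gets 1 under Hamilton and 2 under Adams.

Adams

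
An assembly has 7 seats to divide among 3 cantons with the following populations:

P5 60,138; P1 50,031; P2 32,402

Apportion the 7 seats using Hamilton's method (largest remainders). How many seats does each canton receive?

P5 3, P1 2, P2 2

The standard divisor is 142571/7 ≈ 20367.286.
Standard quotas: P5 2.9527, P1 2.4564, P2 1.5909.
Lower quotas: P5 2, P1 2, P2 1 (sum 5, leaving 2 seats).
Remainders in descending order: P5 0.9527, P2 0.5909, P1 0.4564.
Largest remainders: P5, P2 receive the extra seats.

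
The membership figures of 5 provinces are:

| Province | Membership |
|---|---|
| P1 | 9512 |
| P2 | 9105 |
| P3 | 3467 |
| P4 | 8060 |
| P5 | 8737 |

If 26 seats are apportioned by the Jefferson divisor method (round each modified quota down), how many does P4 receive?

Standard divisor 38881/26 ≈ 1495.423; standard quotas: P1 6.361, P2 6.089, P3 2.318, P4 5.390, P5 5.842.
Rounding down gives 6, 6, 2, 5, 5 = 24 seats, so the divisor must be adjusted.
With modified divisor 1350: modified quotas P1 7.046, P2 6.744, P3 2.568, P4 5.970, P5 6.472.
Rounding down: P1 7, P2 6, P3 2, P4 5, P5 6 (total 26).
P4 receives 5.

5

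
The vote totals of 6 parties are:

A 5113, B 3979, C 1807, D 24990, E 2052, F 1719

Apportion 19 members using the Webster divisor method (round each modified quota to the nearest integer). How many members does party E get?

1

Standard divisor 39660/19 ≈ 2087.368; standard quotas: A 2.449, B 1.906, C 0.866, D 11.972, E 0.983, F 0.824.
Rounding to the nearest integer gives A 2, B 2, C 1, D 12, E 1, F 1 — total 19, matching the house size, so no adjustment is needed.
E receives 1.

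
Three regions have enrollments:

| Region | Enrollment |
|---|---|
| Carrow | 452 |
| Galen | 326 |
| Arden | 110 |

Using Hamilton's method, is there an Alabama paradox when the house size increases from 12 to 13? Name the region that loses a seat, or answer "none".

Arden

At 12 seats: Carrow 6, Galen 4, Arden 2.
At 13 seats: Carrow 7, Galen 5, Arden 1.
Arden drops from 2 to 1.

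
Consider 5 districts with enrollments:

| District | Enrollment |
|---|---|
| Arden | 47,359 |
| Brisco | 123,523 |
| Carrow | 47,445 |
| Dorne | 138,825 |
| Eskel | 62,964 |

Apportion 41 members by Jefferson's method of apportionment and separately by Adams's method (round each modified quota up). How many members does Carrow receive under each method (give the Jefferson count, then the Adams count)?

Jefferson: Arden 4, Brisco 13, Carrow 4, Dorne 14, Eskel 6.
Adams: Arden 5, Brisco 12, Carrow 5, Dorne 13, Eskel 6.
Carrow gets 4 under Jefferson and 5 under Adams.

4 and 5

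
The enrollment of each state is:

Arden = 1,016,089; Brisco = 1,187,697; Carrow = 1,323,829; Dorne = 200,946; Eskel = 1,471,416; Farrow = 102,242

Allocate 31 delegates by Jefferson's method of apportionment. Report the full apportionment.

Standard divisor 5302219/31 ≈ 171039.323; standard quotas: Arden 5.941, Brisco 6.944, Carrow 7.740, Dorne 1.175, Eskel 8.603, Farrow 0.598.
Rounding down gives 5, 6, 7, 1, 8, 0 = 27 seats, so the divisor must be adjusted.
With modified divisor 156000: modified quotas Arden 6.513, Brisco 7.613, Carrow 8.486, Dorne 1.288, Eskel 9.432, Farrow 0.655.
Rounding down: Arden 6, Brisco 7, Carrow 8, Dorne 1, Eskel 9, Farrow 0 (total 31).

Arden 6, Brisco 7, Carrow 8, Dorne 1, Eskel 9, Farrow 0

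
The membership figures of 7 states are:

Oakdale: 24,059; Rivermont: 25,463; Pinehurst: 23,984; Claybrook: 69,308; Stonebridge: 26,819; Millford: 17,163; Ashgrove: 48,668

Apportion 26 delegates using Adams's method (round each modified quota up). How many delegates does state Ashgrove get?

5

Standard divisor 235464/26 ≈ 9056.308; standard quotas: Oakdale 2.657, Rivermont 2.812, Pinehurst 2.648, Claybrook 7.653, Stonebridge 2.961, Millford 1.895, Ashgrove 5.374.
Rounding up gives 3, 3, 3, 8, 3, 2, 6 = 28 seats, so the divisor must be adjusted.
With modified divisor 10700: modified quotas Oakdale 2.249, Rivermont 2.380, Pinehurst 2.241, Claybrook 6.477, Stonebridge 2.506, Millford 1.604, Ashgrove 4.548.
Rounding up: Oakdale 3, Rivermont 3, Pinehurst 3, Claybrook 7, Stonebridge 3, Millford 2, Ashgrove 5 (total 26).
Ashgrove receives 5.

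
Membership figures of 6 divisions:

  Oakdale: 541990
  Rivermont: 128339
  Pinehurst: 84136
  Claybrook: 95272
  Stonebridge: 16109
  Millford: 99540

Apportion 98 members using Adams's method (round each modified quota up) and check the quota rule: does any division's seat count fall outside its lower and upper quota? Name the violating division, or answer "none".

Standard quotas: Oakdale 55.019, Rivermont 13.028, Pinehurst 8.541, Claybrook 9.671, Stonebridge 1.635, Millford 10.105.
Adams allocation: Oakdale 54, Rivermont 13, Pinehurst 9, Claybrook 10, Stonebridge 2, Millford 10.
Oakdale has quota 55.019 (lower 55, upper 56) but receives 54 — outside the quota interval.

Oakdale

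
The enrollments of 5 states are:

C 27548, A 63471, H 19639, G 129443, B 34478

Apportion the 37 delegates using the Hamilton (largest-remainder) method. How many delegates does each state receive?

The standard divisor is 274579/37 ≈ 7421.054.
Standard quotas: C 3.7121, A 8.5528, H 2.6464, G 17.4427, B 4.6460.
Lower quotas: C 3, A 8, H 2, G 17, B 4 (sum 34, leaving 3 seats).
Remainders in descending order: C 0.7121, H 0.6464, B 0.6460, A 0.5528, G 0.4427.
The surplus seats go to C, H, B.

C 4; A 8; H 3; G 17; B 5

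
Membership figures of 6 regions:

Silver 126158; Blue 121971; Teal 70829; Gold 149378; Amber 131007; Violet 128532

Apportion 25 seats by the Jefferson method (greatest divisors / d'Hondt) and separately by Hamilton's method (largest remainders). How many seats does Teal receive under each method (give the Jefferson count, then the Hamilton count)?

2 and 3

Jefferson: Silver 4, Blue 4, Teal 2, Gold 5, Amber 5, Violet 5.
Hamilton: Silver 4, Blue 4, Teal 3, Gold 5, Amber 5, Violet 4.
Teal gets 2 under Jefferson and 3 under Hamilton.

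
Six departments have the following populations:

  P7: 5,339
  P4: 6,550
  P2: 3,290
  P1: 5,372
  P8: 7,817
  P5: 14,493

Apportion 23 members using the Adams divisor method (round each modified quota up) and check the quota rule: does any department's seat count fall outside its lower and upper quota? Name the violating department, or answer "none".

none

Standard quotas: P7 2.865, P4 3.515, P2 1.765, P1 2.883, P8 4.195, P5 7.777.
Adams allocation: P7 3, P4 4, P2 2, P1 3, P8 4, P5 7.
Every allocation lies between the lower and upper quota.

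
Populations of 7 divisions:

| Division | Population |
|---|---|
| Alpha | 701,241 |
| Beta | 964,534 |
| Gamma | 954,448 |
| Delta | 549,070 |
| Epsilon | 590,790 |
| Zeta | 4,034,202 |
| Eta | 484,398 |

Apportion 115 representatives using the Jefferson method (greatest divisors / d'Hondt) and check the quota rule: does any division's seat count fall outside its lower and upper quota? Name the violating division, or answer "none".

Standard quotas: Alpha 9.741, Beta 13.398, Gamma 13.258, Delta 7.627, Epsilon 8.207, Zeta 56.039, Eta 6.729.
Jefferson allocation: Alpha 10, Beta 13, Gamma 13, Delta 7, Epsilon 8, Zeta 58, Eta 6.
Zeta has quota 56.039 (lower 56, upper 57) but receives 58 — outside the quota interval.

Zeta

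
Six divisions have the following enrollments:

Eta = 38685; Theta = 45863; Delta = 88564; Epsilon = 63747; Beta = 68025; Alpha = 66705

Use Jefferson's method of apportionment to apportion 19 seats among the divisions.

Eta 2, Theta 2, Delta 5, Epsilon 3, Beta 4, Alpha 3

Standard divisor 371589/19 ≈ 19557.316; standard quotas: Eta 1.978, Theta 2.345, Delta 4.528, Epsilon 3.259, Beta 3.478, Alpha 3.411.
Rounding down gives 1, 2, 4, 3, 3, 3 = 16 seats, so the divisor must be adjusted.
With modified divisor 16800: modified quotas Eta 2.303, Theta 2.730, Delta 5.272, Epsilon 3.794, Beta 4.049, Alpha 3.971.
Rounding down: Eta 2, Theta 2, Delta 5, Epsilon 3, Beta 4, Alpha 3 (total 19).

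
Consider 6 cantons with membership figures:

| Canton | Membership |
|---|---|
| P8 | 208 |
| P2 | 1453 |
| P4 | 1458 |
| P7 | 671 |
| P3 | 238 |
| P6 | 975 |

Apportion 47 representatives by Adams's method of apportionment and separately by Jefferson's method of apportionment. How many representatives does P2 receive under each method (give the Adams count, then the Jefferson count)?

Adams: P8 2, P2 13, P4 14, P7 6, P3 3, P6 9.
Jefferson: P8 2, P2 14, P4 14, P7 6, P3 2, P6 9.
P2 gets 13 under Adams and 14 under Jefferson.

13 and 14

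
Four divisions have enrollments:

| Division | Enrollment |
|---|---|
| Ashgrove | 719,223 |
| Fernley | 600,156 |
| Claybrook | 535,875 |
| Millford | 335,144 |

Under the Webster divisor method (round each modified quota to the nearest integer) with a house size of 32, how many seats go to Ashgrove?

Standard divisor 2190398/32 ≈ 68449.938; standard quotas: Ashgrove 10.507, Fernley 8.768, Claybrook 7.829, Millford 4.896.
Rounding to the nearest integer gives 11, 9, 8, 5 = 33 seats, so the divisor must be adjusted.
With modified divisor 69600: modified quotas Ashgrove 10.334, Fernley 8.623, Claybrook 7.699, Millford 4.815.
Rounding to the nearest integer: Ashgrove 10, Fernley 9, Claybrook 8, Millford 5 (total 32).
Ashgrove receives 10.

10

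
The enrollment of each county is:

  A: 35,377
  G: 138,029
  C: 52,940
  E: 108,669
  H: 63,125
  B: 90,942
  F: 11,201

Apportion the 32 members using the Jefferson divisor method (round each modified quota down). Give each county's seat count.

A=2, G=10, C=3, E=7, H=4, B=6, F=0

Standard divisor 500283/32 ≈ 15633.844; standard quotas: A 2.263, G 8.829, C 3.386, E 6.951, H 4.038, B 5.817, F 0.716.
Rounding down gives 2, 8, 3, 6, 4, 5, 0 = 28 seats, so the divisor must be adjusted.
With modified divisor 13700: modified quotas A 2.582, G 10.075, C 3.864, E 7.932, H 4.608, B 6.638, F 0.818.
Rounding down: A 2, G 10, C 3, E 7, H 4, B 6, F 0 (total 32).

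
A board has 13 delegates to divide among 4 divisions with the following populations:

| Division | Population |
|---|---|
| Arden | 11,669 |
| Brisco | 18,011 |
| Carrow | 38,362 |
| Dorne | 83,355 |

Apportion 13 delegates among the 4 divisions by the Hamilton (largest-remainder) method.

Standard divisor: 151397 ÷ 13 ≈ 11645.923.
Standard quotas: Arden 1.0020, Brisco 1.5465, Carrow 3.2940, Dorne 7.1574.
Lower quotas: Arden 1, Brisco 1, Carrow 3, Dorne 7 (sum 12, leaving 1 seat).
Remainders in descending order: Brisco 0.5465, Carrow 0.2940, Dorne 0.1574, Arden 0.0020.
The surplus seat goes to Brisco.

Arden=1; Brisco=2; Carrow=3; Dorne=7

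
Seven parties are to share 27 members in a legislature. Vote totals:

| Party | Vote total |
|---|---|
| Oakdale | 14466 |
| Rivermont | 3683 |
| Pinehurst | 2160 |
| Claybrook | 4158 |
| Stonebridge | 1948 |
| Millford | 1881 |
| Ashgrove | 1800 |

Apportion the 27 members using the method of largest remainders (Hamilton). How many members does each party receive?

Standard divisor: 30096 ÷ 27 ≈ 1114.667.
Standard quotas: Oakdale 12.9779, Rivermont 3.3041, Pinehurst 1.9378, Claybrook 3.7303, Stonebridge 1.7476, Millford 1.6875, Ashgrove 1.6148.
Lower quotas: Oakdale 12, Rivermont 3, Pinehurst 1, Claybrook 3, Stonebridge 1, Millford 1, Ashgrove 1 (sum 22, leaving 5 seats).
Remainders in descending order: Oakdale 0.9779, Pinehurst 0.9378, Stonebridge 0.7476, Claybrook 0.7303, Millford 0.6875, Ashgrove 0.6148, Rivermont 0.3041.
The surplus seats go to Oakdale, Pinehurst, Stonebridge, Claybrook, Millford.

Oakdale: 13, Rivermont: 3, Pinehurst: 2, Claybrook: 4, Stonebridge: 2, Millford: 2, Ashgrove: 1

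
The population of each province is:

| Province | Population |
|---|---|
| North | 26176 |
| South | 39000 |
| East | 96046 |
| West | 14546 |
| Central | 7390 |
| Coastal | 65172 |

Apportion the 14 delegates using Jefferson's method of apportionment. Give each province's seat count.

North=1, South=2, East=6, West=1, Central=0, Coastal=4

Standard divisor 248330/14 ≈ 17737.857; standard quotas: North 1.476, South 2.199, East 5.415, West 0.820, Central 0.417, Coastal 3.674.
Rounding down gives 1, 2, 5, 0, 0, 3 = 11 seats, so the divisor must be adjusted.
With modified divisor 14100: modified quotas North 1.856, South 2.766, East 6.812, West 1.032, Central 0.524, Coastal 4.622.
Rounding down: North 1, South 2, East 6, West 1, Central 0, Coastal 4 (total 14).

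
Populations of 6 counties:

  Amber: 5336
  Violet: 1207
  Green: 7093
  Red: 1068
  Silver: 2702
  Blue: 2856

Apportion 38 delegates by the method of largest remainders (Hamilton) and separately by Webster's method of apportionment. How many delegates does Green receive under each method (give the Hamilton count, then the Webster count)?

13 and 14

Hamilton: Amber 10, Violet 2, Green 13, Red 2, Silver 5, Blue 6.
Webster: Amber 10, Violet 2, Green 14, Red 2, Silver 5, Blue 5.
Green gets 13 under Hamilton and 14 under Webster.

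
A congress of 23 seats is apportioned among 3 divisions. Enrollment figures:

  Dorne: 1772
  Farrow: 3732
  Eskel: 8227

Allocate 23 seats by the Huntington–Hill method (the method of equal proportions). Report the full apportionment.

With divisor 593: modified quotas Dorne 2.988, Farrow 6.293, Eskel 13.874.
Geometric-mean thresholds: Dorne √(2·3)=2.449, Farrow √(6·7)=6.481, Eskel √(13·14)=13.491.
Each quota rounded against its threshold gives Dorne 3, Farrow 6, Eskel 14 (total 23).

Dorne 3; Farrow 6; Eskel 14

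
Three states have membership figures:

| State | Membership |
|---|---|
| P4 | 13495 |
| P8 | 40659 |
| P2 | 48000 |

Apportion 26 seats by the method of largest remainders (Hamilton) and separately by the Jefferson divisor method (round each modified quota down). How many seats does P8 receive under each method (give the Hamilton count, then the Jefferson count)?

10 and 11

Hamilton: P4 4, P8 10, P2 12.
Jefferson: P4 3, P8 11, P2 12.
P8 gets 10 under Hamilton and 11 under Jefferson.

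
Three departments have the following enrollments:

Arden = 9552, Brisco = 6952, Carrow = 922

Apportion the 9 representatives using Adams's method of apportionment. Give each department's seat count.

Standard divisor 17426/9 ≈ 1936.222; standard quotas: Arden 4.933, Brisco 3.590, Carrow 0.476.
Rounding up gives 5, 4, 1 = 10 seats, so the divisor must be adjusted.
With modified divisor 2350: modified quotas Arden 4.065, Brisco 2.958, Carrow 0.392.
Rounding up: Arden 5, Brisco 3, Carrow 1 (total 9).

Arden: 5, Brisco: 3, Carrow: 1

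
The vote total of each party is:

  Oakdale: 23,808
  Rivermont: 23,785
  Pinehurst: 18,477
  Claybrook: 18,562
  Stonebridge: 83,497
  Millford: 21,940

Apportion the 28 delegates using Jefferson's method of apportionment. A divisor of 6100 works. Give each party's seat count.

Oakdale: 3; Rivermont: 3; Pinehurst: 3; Claybrook: 3; Stonebridge: 13; Millford: 3

With modified divisor 6100: modified quotas Oakdale 3.903, Rivermont 3.899, Pinehurst 3.029, Claybrook 3.043, Stonebridge 13.688, Millford 3.597.
Rounding down: Oakdale 3, Rivermont 3, Pinehurst 3, Claybrook 3, Stonebridge 13, Millford 3 (total 28).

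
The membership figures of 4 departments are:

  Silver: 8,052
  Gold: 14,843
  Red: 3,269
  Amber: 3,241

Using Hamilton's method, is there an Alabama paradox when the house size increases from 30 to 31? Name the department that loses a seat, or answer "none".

Red

At 30 seats: Silver 8, Gold 15, Red 4, Amber 3.
At 31 seats: Silver 9, Gold 16, Red 3, Amber 3.
Red drops from 4 to 3.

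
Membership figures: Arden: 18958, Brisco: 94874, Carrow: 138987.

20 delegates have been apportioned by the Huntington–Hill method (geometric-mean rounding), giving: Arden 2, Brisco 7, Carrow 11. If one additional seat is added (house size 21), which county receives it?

Priority for the next seat is population ÷ (√(s·(s+1))).
Priorities: Arden 7739.571, Brisco 12678.072, Carrow 12097.266.
Highest priority: Brisco.

Brisco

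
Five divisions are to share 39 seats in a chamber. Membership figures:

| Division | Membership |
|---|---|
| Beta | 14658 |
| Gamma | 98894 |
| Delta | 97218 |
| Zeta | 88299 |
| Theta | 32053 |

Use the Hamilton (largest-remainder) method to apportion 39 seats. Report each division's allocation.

Beta 2; Gamma 12; Delta 11; Zeta 10; Theta 4

Standard divisor: 331122 ÷ 39 ≈ 8490.308.
Standard quotas: Beta 1.7264, Gamma 11.6479, Delta 11.4505, Zeta 10.4000, Theta 3.7752.
Lower quotas: Beta 1, Gamma 11, Delta 11, Zeta 10, Theta 3 (sum 36, leaving 3 seats).
Remainders in descending order: Theta 0.7752, Beta 0.7264, Gamma 0.6479, Delta 0.4505, Zeta 0.4000.
Largest remainders: Theta, Beta, Gamma receive the extra seats.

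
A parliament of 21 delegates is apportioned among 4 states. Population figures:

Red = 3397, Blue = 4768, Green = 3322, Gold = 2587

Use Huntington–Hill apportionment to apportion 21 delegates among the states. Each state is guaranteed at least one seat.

With divisor 686: modified quotas Red 4.952, Blue 6.950, Green 4.843, Gold 3.771.
Geometric-mean thresholds: Red √(4·5)=4.472, Blue √(6·7)=6.481, Green √(4·5)=4.472, Gold √(3·4)=3.464.
Each quota rounded against its threshold gives Red 5, Blue 7, Green 5, Gold 4 (total 21).

Red=5; Blue=7; Green=5; Gold=4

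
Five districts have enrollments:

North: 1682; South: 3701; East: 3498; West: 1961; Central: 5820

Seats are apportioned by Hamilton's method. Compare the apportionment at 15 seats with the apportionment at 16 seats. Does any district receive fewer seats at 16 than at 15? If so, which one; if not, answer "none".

none

At 15 seats: North 2, South 3, East 3, West 2, Central 5.
At 16 seats: North 2, South 3, East 3, West 2, Central 6.
No district's allocation decreased.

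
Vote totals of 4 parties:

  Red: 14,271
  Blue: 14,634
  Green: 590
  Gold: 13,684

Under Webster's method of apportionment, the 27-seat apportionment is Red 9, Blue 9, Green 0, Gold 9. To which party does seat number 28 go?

Blue

Priority for the next seat is population ÷ (current seats + 0.5).
Priorities: Red 1502.211, Blue 1540.421, Green 1180.000, Gold 1440.421.
Highest priority: Blue.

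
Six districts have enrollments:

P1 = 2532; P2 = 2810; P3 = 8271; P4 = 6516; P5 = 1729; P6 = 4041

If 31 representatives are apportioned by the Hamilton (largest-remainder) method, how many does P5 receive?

2

Total 25899; standard divisor 25899/31 ≈ 835.452.
Standard quotas: P1 3.0307, P2 3.3635, P3 9.9000, P4 7.7994, P5 2.0695, P6 4.8369.
Lower quotas: P1 3, P2 3, P3 9, P4 7, P5 2, P6 4 (sum 28, leaving 3 seats).
Remainders in descending order: P3 0.9000, P6 0.8369, P4 0.7994, P2 0.3635, P5 0.0695, P1 0.0307.
Largest remainders: P3, P6, P4 receive the extra seats.
P5 receives 2.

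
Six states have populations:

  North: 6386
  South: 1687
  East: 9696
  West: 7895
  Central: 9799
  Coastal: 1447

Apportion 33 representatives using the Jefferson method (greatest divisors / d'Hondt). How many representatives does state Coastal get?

1

Standard divisor 36910/33 ≈ 1118.485; standard quotas: North 5.710, South 1.508, East 8.669, West 7.059, Central 8.761, Coastal 1.294.
Rounding down gives 5, 1, 8, 7, 8, 1 = 30 seats, so the divisor must be adjusted.
With modified divisor 1000: modified quotas North 6.386, South 1.687, East 9.696, West 7.895, Central 9.799, Coastal 1.447.
Rounding down: North 6, South 1, East 9, West 7, Central 9, Coastal 1 (total 33).
Coastal receives 1.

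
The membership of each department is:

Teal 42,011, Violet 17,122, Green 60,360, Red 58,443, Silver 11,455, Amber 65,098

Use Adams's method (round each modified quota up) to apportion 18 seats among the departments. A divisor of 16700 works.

With modified divisor 16700: modified quotas Teal 2.516, Violet 1.025, Green 3.614, Red 3.500, Silver 0.686, Amber 3.898.
Rounding up: Teal 3, Violet 2, Green 4, Red 4, Silver 1, Amber 4 (total 18).

Teal 3, Violet 2, Green 4, Red 4, Silver 1, Amber 4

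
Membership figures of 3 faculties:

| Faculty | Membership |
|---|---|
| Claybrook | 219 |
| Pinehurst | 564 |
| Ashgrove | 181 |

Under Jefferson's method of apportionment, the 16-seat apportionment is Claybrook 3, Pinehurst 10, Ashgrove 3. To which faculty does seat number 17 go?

Claybrook

Priority for the next seat is population ÷ (current seats + 1).
Priorities: Claybrook 54.750, Pinehurst 51.273, Ashgrove 45.250.
Highest priority: Claybrook.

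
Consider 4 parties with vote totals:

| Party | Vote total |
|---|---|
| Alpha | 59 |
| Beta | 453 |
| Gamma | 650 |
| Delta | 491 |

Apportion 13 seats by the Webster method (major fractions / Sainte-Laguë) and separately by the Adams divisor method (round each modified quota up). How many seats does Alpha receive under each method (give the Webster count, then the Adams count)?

0 and 1

Webster: Alpha 0, Beta 4, Gamma 5, Delta 4.
Adams: Alpha 1, Beta 3, Gamma 5, Delta 4.
Alpha gets 0 under Webster and 1 under Adams.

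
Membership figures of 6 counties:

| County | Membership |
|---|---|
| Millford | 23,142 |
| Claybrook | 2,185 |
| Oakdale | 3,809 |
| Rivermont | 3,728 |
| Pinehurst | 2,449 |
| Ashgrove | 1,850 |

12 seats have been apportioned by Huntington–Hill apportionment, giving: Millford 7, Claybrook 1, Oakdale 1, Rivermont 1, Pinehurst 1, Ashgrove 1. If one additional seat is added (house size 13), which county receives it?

Priority for the next seat is population ÷ (√(s·(s+1))).
Priorities: Millford 3092.480, Claybrook 1545.028, Oakdale 2693.370, Rivermont 2636.094, Pinehurst 1731.705, Ashgrove 1308.148.
Highest priority: Millford.

Millford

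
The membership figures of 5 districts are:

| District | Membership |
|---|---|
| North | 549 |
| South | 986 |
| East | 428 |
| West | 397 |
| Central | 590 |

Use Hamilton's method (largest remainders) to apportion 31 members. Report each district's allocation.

Standard divisor: 2950 ÷ 31 ≈ 95.161.
Standard quotas: North 5.769, South 10.361, East 4.498, West 4.172, Central 6.200.
Lower quotas: North 5, South 10, East 4, West 4, Central 6 (sum 29, leaving 2 seats).
Remainders in descending order: North 0.769, East 0.498, South 0.361, Central 0.200, West 0.172.
The surplus seats go to North, East.

North=6, South=10, East=5, West=4, Central=6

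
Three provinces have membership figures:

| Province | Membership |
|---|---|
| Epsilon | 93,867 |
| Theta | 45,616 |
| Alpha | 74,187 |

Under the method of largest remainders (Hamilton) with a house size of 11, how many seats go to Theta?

Total 213670; standard divisor 213670/11 ≈ 19424.545.
Standard quotas: Epsilon 4.8324, Theta 2.3484, Alpha 3.8192.
Lower quotas: Epsilon 4, Theta 2, Alpha 3 (sum 9, leaving 2 seats).
Remainders in descending order: Epsilon 0.8324, Alpha 0.8192, Theta 0.3484.
Largest remainders: Epsilon, Alpha receive the extra seats.
Theta receives 2.

2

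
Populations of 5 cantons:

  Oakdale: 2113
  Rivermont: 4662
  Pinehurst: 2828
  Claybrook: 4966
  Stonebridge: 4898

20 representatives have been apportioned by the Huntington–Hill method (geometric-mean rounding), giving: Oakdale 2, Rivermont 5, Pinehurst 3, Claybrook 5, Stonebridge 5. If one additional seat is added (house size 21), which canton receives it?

Claybrook

Priority for the next seat is population ÷ (√(s·(s+1))).
Priorities: Oakdale 862.629, Rivermont 851.161, Pinehurst 816.373, Claybrook 906.663, Stonebridge 894.248.
Highest priority: Claybrook.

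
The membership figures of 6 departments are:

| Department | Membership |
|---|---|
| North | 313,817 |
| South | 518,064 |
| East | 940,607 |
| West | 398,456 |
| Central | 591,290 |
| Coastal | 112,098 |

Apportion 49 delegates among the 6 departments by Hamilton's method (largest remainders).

North=5; South=9; East=16; West=7; Central=10; Coastal=2

Standard divisor: 2874332 ÷ 49 ≈ 58659.837.
Standard quotas: North 5.3498, South 8.8317, East 16.0349, West 6.7927, Central 10.0800, Coastal 1.9110.
Lower quotas: North 5, South 8, East 16, West 6, Central 10, Coastal 1 (sum 46, leaving 3 seats).
Remainders in descending order: Coastal 0.9110, South 0.8317, West 0.7927, North 0.3498, Central 0.0800, East 0.0349.
The surplus seats go to Coastal, South, West.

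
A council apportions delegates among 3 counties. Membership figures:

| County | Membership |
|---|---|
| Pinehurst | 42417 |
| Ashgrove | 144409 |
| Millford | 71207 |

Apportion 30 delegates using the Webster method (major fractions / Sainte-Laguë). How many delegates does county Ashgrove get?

Standard divisor 258033/30 ≈ 8601.1; standard quotas: Pinehurst 4.932, Ashgrove 16.790, Millford 8.279.
Rounding to the nearest integer gives Pinehurst 5, Ashgrove 17, Millford 8 — total 30, matching the house size, so no adjustment is needed.
Ashgrove receives 17.

17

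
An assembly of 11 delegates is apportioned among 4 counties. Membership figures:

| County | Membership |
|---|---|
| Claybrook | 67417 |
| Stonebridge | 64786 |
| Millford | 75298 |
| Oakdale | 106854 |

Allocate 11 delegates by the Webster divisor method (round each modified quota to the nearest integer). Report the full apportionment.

Claybrook=2, Stonebridge=2, Millford=3, Oakdale=4

Standard divisor 314355/11 ≈ 28577.727; standard quotas: Claybrook 2.359, Stonebridge 2.267, Millford 2.635, Oakdale 3.739.
Rounding to the nearest integer gives Claybrook 2, Stonebridge 2, Millford 3, Oakdale 4 — total 11, matching the house size, so no adjustment is needed.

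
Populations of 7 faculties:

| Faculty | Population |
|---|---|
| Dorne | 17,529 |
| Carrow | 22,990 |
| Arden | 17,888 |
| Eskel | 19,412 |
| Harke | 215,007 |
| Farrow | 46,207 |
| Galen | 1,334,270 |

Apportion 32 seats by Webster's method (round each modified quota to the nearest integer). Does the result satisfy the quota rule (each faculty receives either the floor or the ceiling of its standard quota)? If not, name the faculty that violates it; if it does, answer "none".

Standard quotas: Dorne 0.335, Carrow 0.440, Arden 0.342, Eskel 0.371, Harke 4.112, Farrow 0.884, Galen 25.516.
Webster allocation: Dorne 0, Carrow 0, Arden 0, Eskel 0, Harke 4, Farrow 1, Galen 27.
Galen has quota 25.516 (lower 25, upper 26) but receives 27 — outside the quota interval.

Galen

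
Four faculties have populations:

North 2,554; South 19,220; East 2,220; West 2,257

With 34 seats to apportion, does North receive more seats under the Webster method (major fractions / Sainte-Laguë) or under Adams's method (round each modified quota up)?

Webster: North 3, South 25, East 3, West 3.
Adams: North 4, South 24, East 3, West 3.
North gets 3 under Webster and 4 under Adams.

Adams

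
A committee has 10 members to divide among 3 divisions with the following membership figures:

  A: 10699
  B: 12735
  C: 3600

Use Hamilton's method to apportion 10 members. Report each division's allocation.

A: 4, B: 5, C: 1

Total 27034; standard divisor 27034/10 ≈ 2703.4.
Standard quotas: A 3.9576, B 4.7107, C 1.3317.
Lower quotas: A 3, B 4, C 1 (sum 8, leaving 2 seats).
Remainders in descending order: A 0.9576, B 0.7107, C 0.3317.
The surplus seats go to A, B.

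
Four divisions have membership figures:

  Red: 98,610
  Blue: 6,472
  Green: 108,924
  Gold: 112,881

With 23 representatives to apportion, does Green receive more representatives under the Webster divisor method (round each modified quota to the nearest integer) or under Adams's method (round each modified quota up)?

Webster

Webster: Red 7, Blue 0, Green 8, Gold 8.
Adams: Red 7, Blue 1, Green 7, Gold 8.
Green gets 8 under Webster and 7 under Adams.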